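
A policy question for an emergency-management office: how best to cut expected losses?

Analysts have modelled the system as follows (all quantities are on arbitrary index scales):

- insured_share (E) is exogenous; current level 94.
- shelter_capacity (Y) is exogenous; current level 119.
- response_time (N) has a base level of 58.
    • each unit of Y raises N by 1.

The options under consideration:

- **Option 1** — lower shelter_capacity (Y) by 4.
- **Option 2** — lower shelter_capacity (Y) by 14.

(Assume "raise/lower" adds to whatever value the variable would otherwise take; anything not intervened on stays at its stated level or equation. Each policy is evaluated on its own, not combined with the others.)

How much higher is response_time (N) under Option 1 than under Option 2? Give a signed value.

Option 1 (Y − 4):
  Y = 119 − 4 = 115
  N = 58 + 115 = 173
Option 2 (Y − 14):
  Y = 119 − 14 = 105
  N = 58 + 105 = 163
N: 173 − 163 = 10

10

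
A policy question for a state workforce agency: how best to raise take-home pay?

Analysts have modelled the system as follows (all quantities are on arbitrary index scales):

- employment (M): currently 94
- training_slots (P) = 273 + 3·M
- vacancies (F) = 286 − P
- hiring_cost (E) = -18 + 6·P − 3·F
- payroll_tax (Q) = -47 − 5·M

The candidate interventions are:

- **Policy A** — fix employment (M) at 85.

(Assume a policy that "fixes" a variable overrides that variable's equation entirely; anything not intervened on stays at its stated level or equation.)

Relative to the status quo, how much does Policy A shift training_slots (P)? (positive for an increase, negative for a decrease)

-27

Baseline:
  M = 94
  P = 273 + 3·94 = 555
Policy A (M := 85):
  M = 85
  P = 273 + 3·85 = 528
Change in P: 528 − 555 = -27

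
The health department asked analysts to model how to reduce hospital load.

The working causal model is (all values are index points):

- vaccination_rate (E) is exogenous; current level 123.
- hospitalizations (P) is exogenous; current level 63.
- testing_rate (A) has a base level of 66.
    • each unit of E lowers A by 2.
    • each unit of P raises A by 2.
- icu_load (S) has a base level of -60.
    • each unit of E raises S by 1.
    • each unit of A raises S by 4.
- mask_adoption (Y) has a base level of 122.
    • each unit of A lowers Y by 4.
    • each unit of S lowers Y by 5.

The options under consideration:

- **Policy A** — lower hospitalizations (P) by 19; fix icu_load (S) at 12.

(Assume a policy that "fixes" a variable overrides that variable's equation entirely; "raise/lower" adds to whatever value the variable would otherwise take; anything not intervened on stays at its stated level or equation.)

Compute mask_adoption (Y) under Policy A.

430

Policy A (P − 19, S := 12):
  E = 123
  P = 63 − 19 = 44
  A = 66 − 2·123 + 2·44 = -92
  S = 12
  Y = 122 − 4·(-92) − 5·12 = 430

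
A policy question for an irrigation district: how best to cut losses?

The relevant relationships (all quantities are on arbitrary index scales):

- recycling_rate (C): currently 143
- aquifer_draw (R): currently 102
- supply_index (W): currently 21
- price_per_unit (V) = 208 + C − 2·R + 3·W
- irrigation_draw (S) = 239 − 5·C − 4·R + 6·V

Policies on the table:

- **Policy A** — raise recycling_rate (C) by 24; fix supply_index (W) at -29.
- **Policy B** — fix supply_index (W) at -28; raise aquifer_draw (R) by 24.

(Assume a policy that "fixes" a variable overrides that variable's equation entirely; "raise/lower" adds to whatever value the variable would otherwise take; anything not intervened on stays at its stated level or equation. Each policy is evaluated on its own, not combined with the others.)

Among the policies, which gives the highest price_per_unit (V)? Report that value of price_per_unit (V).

Policy A (C + 24, W := -29):
  C = 143 + 24 = 167
  R = 102
  W = -29
  V = 208 + 167 − 2·102 + 3·(-29) = 84
Policy B (W := -28, R + 24):
  C = 143
  R = 102 + 24 = 126
  W = -28
  V = 208 + 143 − 2·126 + 3·(-28) = 15
Comparing — Policy A: V=84, Policy B: V=15. Highest is 84 (Policy A).

84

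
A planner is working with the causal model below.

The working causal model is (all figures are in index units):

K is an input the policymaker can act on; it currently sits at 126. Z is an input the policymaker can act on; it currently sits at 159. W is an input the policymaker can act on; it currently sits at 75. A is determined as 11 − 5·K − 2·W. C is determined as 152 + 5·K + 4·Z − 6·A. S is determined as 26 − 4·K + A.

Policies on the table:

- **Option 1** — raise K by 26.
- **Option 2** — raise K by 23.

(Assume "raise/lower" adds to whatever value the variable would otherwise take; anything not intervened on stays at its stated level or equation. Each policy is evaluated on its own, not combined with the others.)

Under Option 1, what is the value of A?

-899

Option 1 (K + 26):
  K = 126 + 26 = 152
  W = 75
  A = 11 − 5·152 − 2·75 = -899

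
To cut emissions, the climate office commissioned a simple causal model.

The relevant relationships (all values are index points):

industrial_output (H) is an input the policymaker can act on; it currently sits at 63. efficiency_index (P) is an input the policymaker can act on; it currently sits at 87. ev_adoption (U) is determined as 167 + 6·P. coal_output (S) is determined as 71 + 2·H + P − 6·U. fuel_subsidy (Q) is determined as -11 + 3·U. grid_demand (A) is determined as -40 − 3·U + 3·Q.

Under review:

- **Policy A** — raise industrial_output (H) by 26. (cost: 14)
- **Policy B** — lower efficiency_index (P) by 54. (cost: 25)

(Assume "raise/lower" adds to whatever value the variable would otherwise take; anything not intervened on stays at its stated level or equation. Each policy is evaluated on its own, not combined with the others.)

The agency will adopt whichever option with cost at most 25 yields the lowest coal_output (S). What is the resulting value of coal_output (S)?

Policy A (H + 26):
  H = 63 + 26 = 89
  P = 87
  U = 167 + 6·87 = 689
  S = 71 + 2·89 + 87 − 6·689 = -3798
Policy B (P − 54):
  H = 63
  P = 87 − 54 = 33
  U = 167 + 6·33 = 365
  S = 71 + 2·63 + 33 − 6·365 = -1960
Comparing — Policy A: S=-3798, Policy B: S=-1960. Lowest is -3798 (Policy A).

-3798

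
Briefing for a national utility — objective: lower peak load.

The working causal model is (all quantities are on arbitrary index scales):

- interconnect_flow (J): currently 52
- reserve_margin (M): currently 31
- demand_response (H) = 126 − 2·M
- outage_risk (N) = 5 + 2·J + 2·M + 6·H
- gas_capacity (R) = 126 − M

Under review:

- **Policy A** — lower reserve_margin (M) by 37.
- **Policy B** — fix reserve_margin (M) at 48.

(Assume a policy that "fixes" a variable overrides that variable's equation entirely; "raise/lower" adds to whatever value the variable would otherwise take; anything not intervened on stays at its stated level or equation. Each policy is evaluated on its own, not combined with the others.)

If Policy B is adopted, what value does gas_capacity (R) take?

78

Policy B (M := 48):
  M = 48
  R = 126 − 48 = 78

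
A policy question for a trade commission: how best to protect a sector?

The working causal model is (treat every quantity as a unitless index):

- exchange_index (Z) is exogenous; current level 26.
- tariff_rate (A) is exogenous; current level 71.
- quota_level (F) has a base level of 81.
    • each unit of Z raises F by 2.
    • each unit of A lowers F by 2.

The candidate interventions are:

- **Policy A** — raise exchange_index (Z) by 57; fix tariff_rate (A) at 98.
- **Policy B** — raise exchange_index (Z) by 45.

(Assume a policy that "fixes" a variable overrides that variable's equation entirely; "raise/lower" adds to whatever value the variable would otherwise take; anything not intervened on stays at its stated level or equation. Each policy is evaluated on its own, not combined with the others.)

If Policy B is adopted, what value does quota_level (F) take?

81

Policy B (Z + 45):
  Z = 26 + 45 = 71
  A = 71
  F = 81 + 2·71 − 2·71 = 81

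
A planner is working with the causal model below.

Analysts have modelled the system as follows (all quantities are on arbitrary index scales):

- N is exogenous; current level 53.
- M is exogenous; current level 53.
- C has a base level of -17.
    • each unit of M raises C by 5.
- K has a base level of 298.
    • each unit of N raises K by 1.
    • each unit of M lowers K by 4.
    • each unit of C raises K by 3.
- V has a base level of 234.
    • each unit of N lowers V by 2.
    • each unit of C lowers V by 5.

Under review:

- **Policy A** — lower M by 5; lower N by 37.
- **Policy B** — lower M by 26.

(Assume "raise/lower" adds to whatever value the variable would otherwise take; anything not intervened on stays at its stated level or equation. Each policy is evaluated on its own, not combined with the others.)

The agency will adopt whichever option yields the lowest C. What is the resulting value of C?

118

Policy A (M − 5, N − 37):
  M = 53 − 5 = 48
  C = -17 + 5·48 = 223
Policy B (M − 26):
  M = 53 − 26 = 27
  C = -17 + 5·27 = 118
Comparing — Policy A: C=223, Policy B: C=118. Lowest is 118 (Policy B).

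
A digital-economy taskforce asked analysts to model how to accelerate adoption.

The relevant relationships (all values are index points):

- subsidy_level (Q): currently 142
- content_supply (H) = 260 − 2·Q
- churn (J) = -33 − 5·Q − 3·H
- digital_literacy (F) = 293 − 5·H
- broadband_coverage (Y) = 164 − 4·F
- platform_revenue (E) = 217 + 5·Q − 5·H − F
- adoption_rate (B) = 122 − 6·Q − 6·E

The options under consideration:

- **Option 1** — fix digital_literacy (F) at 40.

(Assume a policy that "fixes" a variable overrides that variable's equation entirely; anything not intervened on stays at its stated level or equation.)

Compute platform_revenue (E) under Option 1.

Option 1 (F := 40):
  Q = 142
  H = 260 − 2·142 = -24
  F = 40
  E = 217 + 5·142 − 5·(-24) − 40 = 1007

1007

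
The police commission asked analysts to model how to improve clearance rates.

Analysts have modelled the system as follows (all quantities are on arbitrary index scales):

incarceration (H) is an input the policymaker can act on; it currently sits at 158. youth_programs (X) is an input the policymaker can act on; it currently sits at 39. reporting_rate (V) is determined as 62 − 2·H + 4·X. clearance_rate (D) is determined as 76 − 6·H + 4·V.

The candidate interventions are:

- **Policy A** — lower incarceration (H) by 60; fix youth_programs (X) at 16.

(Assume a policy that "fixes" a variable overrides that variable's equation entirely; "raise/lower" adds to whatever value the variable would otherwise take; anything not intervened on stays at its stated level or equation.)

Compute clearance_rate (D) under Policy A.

Policy A (H − 60, X := 16):
  H = 158 − 60 = 98
  X = 16
  V = 62 − 2·98 + 4·16 = -70
  D = 76 − 6·98 + 4·(-70) = -792

-792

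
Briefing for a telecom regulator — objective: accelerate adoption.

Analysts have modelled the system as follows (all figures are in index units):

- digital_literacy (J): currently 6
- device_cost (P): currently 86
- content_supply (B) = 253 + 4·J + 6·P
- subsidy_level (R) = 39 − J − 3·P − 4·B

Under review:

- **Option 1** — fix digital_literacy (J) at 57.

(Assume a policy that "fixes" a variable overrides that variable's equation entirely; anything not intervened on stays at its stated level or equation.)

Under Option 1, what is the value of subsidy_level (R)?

-4264

Option 1 (J := 57):
  J = 57
  P = 86
  B = 253 + 4·57 + 6·86 = 997
  R = 39 − 57 − 3·86 − 4·997 = -4264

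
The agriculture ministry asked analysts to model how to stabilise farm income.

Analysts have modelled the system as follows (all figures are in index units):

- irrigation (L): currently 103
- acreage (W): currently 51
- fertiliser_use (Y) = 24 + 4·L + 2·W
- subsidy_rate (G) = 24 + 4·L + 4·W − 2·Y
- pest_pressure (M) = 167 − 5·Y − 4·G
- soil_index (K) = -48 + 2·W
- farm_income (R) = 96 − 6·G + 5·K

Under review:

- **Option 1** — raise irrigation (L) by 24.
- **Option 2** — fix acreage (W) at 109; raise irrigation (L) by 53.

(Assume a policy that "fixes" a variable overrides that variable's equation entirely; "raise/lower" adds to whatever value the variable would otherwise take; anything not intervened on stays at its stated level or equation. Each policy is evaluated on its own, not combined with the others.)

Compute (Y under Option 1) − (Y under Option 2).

-232

Option 1 (L + 24):
  L = 103 + 24 = 127
  W = 51
  Y = 24 + 4·127 + 2·51 = 634
Option 2 (W := 109, L + 53):
  L = 103 + 53 = 156
  W = 109
  Y = 24 + 4·156 + 2·109 = 866
Y: 634 − 866 = -232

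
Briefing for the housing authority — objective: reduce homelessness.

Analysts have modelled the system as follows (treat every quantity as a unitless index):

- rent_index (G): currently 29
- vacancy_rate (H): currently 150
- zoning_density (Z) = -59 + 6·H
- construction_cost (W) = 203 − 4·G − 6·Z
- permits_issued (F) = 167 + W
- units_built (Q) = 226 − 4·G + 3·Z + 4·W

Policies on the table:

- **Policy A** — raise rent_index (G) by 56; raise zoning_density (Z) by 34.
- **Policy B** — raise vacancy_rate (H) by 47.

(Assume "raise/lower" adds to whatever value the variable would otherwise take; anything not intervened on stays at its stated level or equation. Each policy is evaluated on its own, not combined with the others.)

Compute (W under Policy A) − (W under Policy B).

Policy A (G + 56, Z + 34):
  G = 29 + 56 = 85
  H = 150
  Z = -59 + 6·150 (+34 from intervention) = 875
  W = 203 − 4·85 − 6·875 = -5387
Policy B (H + 47):
  G = 29
  H = 150 + 47 = 197
  Z = -59 + 6·197 = 1123
  W = 203 − 4·29 − 6·1123 = -6651
W: -5387 − (-6651) = 1264

1264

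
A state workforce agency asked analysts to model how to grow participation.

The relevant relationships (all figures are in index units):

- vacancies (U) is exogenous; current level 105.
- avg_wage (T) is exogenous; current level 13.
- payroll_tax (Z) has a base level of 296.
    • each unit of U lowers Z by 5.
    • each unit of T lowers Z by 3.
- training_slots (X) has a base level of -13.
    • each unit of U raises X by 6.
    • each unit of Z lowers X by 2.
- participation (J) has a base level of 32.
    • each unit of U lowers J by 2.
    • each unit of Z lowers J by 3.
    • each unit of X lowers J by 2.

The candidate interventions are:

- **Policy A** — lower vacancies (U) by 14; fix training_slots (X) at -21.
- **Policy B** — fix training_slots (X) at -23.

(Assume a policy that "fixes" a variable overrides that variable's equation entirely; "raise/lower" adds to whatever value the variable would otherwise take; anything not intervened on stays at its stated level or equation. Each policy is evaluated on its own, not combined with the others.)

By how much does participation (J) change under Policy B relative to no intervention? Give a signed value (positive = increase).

Baseline:
  U = 105
  T = 13
  Z = 296 − 5·105 − 3·13 = -268
  X = -13 + 6·105 − 2·(-268) = 1153
  J = 32 − 2·105 − 3·(-268) − 2·1153 = -1680
Policy B (X := -23):
  U = 105
  T = 13
  Z = 296 − 5·105 − 3·13 = -268
  X = -23
  J = 32 − 2·105 − 3·(-268) − 2·(-23) = 672
Change in J: 672 − (-1680) = 2352

2352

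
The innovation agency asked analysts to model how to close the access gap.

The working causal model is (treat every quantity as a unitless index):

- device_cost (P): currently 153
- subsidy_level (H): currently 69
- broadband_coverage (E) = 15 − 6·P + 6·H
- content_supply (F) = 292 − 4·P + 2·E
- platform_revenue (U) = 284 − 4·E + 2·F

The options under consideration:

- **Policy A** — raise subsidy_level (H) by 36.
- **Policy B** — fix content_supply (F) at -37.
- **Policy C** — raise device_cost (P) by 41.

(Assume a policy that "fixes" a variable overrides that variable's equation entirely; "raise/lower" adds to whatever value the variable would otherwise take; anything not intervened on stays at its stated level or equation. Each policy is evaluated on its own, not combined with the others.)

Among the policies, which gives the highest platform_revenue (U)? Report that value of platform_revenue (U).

Policy A (H + 36):
  P = 153
  H = 69 + 36 = 105
  E = 15 − 6·153 + 6·105 = -273
  F = 292 − 4·153 + 2·(-273) = -866
  U = 284 − 4·(-273) + 2·(-866) = -356
Policy B (F := -37):
  P = 153
  H = 69
  E = 15 − 6·153 + 6·69 = -489
  F = -37
  U = 284 − 4·(-489) + 2·(-37) = 2166
Policy C (P + 41):
  P = 153 + 41 = 194
  H = 69
  E = 15 − 6·194 + 6·69 = -735
  F = 292 − 4·194 + 2·(-735) = -1954
  U = 284 − 4·(-735) + 2·(-1954) = -684
Comparing — Policy A: U=-356, Policy B: U=2166, Policy C: U=-684. Highest is 2166 (Policy B).

2166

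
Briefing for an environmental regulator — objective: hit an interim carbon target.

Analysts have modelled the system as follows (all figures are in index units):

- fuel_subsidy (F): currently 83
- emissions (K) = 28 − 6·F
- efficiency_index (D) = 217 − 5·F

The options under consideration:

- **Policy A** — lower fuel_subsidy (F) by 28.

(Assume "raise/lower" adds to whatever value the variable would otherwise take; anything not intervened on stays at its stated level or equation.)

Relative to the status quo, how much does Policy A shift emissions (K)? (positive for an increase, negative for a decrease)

168

Baseline:
  F = 83
  K = 28 − 6·83 = -470
Policy A (F − 28):
  F = 83 − 28 = 55
  K = 28 − 6·55 = -302
Change in K: -302 − (-470) = 168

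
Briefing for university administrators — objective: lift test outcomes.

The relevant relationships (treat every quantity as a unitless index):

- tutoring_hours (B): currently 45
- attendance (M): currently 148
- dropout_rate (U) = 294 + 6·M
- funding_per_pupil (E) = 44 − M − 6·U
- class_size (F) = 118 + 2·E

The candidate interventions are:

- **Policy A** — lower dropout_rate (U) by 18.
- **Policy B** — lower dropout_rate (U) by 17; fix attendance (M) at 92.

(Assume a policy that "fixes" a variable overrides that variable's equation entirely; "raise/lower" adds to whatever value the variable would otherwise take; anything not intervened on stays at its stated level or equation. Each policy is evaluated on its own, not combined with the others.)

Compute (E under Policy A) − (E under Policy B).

Policy A (U − 18):
  M = 148
  U = 294 + 6·148 (−18 from intervention) = 1164
  E = 44 − 148 − 6·1164 = -7088
Policy B (U − 17, M := 92):
  M = 92
  U = 294 + 6·92 (−17 from intervention) = 829
  E = 44 − 92 − 6·829 = -5022
E: -7088 − (-5022) = -2066

-2066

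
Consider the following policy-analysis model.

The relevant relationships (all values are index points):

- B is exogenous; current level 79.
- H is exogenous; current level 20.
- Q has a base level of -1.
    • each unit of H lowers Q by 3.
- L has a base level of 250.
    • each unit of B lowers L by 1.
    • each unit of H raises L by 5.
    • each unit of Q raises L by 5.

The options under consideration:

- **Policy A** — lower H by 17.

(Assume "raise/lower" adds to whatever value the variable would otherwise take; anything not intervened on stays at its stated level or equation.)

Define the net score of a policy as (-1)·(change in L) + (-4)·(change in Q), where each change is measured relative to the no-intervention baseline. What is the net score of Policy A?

-374

Baseline:
  B = 79
  H = 20
  Q = -1 − 3·20 = -61
  L = 250 − 79 + 5·20 + 5·(-61) = -34
Policy A (H − 17):
  B = 79
  H = 20 − 17 = 3
  Q = -1 − 3·3 = -10
  L = 250 − 79 + 5·3 + 5·(-10) = 136
ΔL = 136 − (-34) = 170; ΔQ = -10 − (-61) = 51
Score = (-1)·170 + (-4)·51 = -374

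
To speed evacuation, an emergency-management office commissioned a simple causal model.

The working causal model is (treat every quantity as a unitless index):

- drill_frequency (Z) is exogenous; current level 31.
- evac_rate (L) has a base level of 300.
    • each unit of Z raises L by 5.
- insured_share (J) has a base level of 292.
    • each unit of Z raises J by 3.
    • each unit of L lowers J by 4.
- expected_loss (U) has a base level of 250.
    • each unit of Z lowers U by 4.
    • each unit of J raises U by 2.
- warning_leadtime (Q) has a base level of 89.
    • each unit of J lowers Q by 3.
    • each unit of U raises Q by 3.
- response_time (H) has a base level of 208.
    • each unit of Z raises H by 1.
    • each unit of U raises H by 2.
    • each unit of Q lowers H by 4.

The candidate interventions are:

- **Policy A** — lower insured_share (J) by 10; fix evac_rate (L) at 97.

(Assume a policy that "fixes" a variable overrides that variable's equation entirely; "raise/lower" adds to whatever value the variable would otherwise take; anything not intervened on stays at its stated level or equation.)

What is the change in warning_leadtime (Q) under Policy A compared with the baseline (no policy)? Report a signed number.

Baseline:
  Z = 31
  L = 300 + 5·31 = 455
  J = 292 + 3·31 − 4·455 = -1435
  U = 250 − 4·31 + 2·(-1435) = -2744
  Q = 89 − 3·(-1435) + 3·(-2744) = -3838
Policy A (J − 10, L := 97):
  Z = 31
  L = 97
  J = 292 + 3·31 − 4·97 (−10 from intervention) = -13
  U = 250 − 4·31 + 2·(-13) = 100
  Q = 89 − 3·(-13) + 3·100 = 428
Change in Q: 428 − (-3838) = 4266

4266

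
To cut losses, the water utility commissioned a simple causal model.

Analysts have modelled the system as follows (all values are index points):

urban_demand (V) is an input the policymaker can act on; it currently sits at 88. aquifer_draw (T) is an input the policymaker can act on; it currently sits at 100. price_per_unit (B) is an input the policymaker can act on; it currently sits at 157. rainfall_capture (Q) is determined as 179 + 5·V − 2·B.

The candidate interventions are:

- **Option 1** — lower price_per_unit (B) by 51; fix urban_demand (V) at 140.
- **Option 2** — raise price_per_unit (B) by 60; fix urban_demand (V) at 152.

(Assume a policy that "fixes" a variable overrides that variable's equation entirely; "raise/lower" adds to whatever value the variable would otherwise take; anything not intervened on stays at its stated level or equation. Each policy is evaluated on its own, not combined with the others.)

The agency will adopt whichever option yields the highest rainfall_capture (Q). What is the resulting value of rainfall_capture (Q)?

667

Option 1 (B − 51, V := 140):
  V = 140
  B = 157 − 51 = 106
  Q = 179 + 5·140 − 2·106 = 667
Option 2 (B + 60, V := 152):
  V = 152
  B = 157 + 60 = 217
  Q = 179 + 5·152 − 2·217 = 505
Comparing — Option 1: Q=667, Option 2: Q=505. Highest is 667 (Option 1).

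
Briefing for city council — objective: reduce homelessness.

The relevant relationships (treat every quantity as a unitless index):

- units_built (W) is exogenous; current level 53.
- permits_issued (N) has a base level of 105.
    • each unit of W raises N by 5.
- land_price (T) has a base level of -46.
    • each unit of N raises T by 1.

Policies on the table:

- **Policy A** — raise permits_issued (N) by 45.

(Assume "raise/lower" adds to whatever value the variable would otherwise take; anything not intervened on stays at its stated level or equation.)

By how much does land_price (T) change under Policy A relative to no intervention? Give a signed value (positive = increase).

45

Baseline:
  W = 53
  N = 105 + 5·53 = 370
  T = -46 + 370 = 324
Policy A (N + 45):
  W = 53
  N = 105 + 5·53 (+45 from intervention) = 415
  T = -46 + 415 = 369
Change in T: 369 − 324 = 45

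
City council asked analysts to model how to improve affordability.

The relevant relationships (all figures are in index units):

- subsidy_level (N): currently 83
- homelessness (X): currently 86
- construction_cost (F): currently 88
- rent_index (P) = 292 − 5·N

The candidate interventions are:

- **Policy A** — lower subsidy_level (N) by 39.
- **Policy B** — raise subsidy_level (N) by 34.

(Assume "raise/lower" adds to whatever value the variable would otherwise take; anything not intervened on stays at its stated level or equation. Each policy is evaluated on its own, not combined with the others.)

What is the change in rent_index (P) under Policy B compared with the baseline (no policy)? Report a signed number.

Baseline:
  N = 83
  P = 292 − 5·83 = -123
Policy B (N + 34):
  N = 83 + 34 = 117
  P = 292 − 5·117 = -293
Change in P: -293 − (-123) = -170

-170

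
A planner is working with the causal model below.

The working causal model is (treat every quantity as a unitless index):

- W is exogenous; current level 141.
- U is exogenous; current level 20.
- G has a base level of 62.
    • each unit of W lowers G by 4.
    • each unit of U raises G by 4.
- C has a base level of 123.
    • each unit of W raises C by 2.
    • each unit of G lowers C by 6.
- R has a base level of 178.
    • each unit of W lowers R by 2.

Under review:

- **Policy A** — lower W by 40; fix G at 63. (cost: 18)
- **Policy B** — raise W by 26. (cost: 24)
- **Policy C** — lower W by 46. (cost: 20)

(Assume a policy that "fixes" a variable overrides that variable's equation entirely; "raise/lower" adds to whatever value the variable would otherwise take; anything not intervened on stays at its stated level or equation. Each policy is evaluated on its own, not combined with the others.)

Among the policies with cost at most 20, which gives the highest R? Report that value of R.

-12

Policy A (W − 40, G := 63):
  W = 141 − 40 = 101
  R = 178 − 2·101 = -24
Policy C (W − 46):
  W = 141 − 46 = 95
  R = 178 − 2·95 = -12
Comparing — Policy A: R=-24, Policy C: R=-12. Highest is -12 (Policy C).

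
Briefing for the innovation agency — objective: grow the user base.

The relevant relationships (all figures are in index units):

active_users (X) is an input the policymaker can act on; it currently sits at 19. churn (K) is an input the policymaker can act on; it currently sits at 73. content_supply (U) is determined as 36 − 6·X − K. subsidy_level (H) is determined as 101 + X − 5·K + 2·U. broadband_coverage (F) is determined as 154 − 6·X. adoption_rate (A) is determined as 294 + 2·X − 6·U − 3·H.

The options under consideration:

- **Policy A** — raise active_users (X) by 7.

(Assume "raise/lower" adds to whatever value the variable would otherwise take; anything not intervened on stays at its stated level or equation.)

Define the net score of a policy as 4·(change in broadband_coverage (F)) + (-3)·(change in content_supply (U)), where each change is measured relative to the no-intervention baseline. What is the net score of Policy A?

Baseline:
  X = 19
  K = 73
  U = 36 − 6·19 − 73 = -151
  F = 154 − 6·19 = 40
Policy A (X + 7):
  X = 19 + 7 = 26
  K = 73
  U = 36 − 6·26 − 73 = -193
  F = 154 − 6·26 = -2
ΔF = -2 − 40 = -42; ΔU = -193 − (-151) = -42
Score = 4·(-42) + (-3)·(-42) = -42

-42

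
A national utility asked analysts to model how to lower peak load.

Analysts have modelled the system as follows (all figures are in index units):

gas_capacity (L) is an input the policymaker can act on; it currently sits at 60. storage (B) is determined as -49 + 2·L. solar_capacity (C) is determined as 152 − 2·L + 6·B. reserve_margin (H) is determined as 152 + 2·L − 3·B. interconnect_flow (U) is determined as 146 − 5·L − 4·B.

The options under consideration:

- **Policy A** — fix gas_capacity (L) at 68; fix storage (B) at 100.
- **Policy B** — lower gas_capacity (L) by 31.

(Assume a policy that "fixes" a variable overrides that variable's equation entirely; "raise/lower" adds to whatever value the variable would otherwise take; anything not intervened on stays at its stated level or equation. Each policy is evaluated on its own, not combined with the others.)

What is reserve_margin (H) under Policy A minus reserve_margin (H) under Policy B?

Policy A (L := 68, B := 100):
  L = 68
  B = 100
  H = 152 + 2·68 − 3·100 = -12
Policy B (L − 31):
  L = 60 − 31 = 29
  B = -49 + 2·29 = 9
  H = 152 + 2·29 − 3·9 = 183
H: -12 − 183 = -195

-195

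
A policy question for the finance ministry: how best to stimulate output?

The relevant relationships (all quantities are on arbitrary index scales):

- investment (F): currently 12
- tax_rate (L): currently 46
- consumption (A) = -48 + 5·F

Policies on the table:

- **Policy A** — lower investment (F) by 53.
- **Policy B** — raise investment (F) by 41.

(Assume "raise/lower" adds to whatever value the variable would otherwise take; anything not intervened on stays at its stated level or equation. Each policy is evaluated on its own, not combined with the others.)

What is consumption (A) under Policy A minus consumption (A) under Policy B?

-470

Policy A (F − 53):
  F = 12 − 53 = -41
  A = -48 + 5·(-41) = -253
Policy B (F + 41):
  F = 12 + 41 = 53
  A = -48 + 5·53 = 217
A: -253 − 217 = -470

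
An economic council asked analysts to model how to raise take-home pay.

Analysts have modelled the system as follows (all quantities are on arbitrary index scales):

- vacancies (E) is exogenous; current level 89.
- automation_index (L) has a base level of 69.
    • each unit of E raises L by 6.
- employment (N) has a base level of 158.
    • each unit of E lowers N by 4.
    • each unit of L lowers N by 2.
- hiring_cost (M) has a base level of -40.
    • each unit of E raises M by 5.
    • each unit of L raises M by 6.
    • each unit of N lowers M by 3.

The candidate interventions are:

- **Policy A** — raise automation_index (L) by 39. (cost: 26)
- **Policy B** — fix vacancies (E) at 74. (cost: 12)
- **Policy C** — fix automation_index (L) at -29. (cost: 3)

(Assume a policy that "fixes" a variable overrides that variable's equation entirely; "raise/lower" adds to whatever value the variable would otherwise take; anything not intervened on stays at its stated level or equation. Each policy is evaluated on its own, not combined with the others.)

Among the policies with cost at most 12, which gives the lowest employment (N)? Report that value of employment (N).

-1164

Policy B (E := 74):
  E = 74
  L = 69 + 6·74 = 513
  N = 158 − 4·74 − 2·513 = -1164
Policy C (L := -29):
  E = 89
  L = -29
  N = 158 − 4·89 − 2·(-29) = -140
Comparing — Policy B: N=-1164, Policy C: N=-140. Lowest is -1164 (Policy B).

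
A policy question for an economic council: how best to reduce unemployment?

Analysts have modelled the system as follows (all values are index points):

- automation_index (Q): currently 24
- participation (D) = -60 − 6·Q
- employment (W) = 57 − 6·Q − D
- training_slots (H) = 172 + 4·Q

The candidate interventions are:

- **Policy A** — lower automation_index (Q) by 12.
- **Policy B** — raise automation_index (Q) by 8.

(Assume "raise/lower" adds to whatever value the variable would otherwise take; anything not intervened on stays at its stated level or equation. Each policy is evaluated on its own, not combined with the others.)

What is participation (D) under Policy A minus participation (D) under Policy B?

120

Policy A (Q − 12):
  Q = 24 − 12 = 12
  D = -60 − 6·12 = -132
Policy B (Q + 8):
  Q = 24 + 8 = 32
  D = -60 − 6·32 = -252
D: -132 − (-252) = 120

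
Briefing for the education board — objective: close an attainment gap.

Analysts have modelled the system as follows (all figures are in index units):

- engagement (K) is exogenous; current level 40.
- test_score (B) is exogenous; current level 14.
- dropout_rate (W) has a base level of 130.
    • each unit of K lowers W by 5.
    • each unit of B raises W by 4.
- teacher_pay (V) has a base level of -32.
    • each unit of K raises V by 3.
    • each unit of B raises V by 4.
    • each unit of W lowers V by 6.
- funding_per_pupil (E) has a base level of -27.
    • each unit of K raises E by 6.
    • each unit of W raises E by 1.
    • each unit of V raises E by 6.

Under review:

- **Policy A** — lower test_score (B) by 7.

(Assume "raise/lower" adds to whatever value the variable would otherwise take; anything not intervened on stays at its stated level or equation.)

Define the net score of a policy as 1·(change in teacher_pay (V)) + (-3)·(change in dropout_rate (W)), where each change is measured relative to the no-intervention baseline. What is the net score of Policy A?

224

Baseline:
  K = 40
  B = 14
  W = 130 − 5·40 + 4·14 = -14
  V = -32 + 3·40 + 4·14 − 6·(-14) = 228
Policy A (B − 7):
  K = 40
  B = 14 − 7 = 7
  W = 130 − 5·40 + 4·7 = -42
  V = -32 + 3·40 + 4·7 − 6·(-42) = 368
ΔV = 368 − 228 = 140; ΔW = -42 − (-14) = -28
Score = 1·140 + (-3)·(-28) = 224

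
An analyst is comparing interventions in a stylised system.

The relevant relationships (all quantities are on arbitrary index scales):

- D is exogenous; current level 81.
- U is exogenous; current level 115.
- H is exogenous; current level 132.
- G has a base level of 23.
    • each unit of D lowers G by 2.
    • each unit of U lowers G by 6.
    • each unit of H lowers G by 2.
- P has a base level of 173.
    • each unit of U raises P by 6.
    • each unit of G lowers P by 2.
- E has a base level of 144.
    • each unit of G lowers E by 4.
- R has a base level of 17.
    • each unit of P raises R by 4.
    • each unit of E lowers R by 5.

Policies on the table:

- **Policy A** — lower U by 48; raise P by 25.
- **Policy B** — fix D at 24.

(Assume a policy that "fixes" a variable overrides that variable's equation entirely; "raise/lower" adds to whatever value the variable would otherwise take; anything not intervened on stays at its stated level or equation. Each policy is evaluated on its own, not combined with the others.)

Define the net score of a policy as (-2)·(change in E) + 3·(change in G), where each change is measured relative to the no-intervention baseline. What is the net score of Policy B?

1254

Baseline:
  D = 81
  U = 115
  H = 132
  G = 23 − 2·81 − 6·115 − 2·132 = -1093
  E = 144 − 4·(-1093) = 4516
Policy B (D := 24):
  D = 24
  U = 115
  H = 132
  G = 23 − 2·24 − 6·115 − 2·132 = -979
  E = 144 − 4·(-979) = 4060
ΔE = 4060 − 4516 = -456; ΔG = -979 − (-1093) = 114
Score = (-2)·(-456) + 3·114 = 1254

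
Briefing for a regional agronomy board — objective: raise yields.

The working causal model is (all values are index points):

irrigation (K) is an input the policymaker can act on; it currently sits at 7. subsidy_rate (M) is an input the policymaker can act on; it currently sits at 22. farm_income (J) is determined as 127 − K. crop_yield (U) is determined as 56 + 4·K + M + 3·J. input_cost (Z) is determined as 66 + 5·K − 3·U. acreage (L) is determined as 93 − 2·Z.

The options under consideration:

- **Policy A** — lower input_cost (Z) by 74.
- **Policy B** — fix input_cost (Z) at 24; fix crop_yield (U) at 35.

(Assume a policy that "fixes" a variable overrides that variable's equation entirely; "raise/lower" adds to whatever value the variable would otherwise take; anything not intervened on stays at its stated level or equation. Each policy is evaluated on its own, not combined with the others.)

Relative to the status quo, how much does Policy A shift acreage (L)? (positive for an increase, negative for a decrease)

148

Baseline:
  K = 7
  M = 22
  J = 127 − 7 = 120
  U = 56 + 4·7 + 22 + 3·120 = 466
  Z = 66 + 5·7 − 3·466 = -1297
  L = 93 − 2·(-1297) = 2687
Policy A (Z − 74):
  K = 7
  M = 22
  J = 127 − 7 = 120
  U = 56 + 4·7 + 22 + 3·120 = 466
  Z = 66 + 5·7 − 3·466 (−74 from intervention) = -1371
  L = 93 − 2·(-1371) = 2835
Change in L: 2835 − 2687 = 148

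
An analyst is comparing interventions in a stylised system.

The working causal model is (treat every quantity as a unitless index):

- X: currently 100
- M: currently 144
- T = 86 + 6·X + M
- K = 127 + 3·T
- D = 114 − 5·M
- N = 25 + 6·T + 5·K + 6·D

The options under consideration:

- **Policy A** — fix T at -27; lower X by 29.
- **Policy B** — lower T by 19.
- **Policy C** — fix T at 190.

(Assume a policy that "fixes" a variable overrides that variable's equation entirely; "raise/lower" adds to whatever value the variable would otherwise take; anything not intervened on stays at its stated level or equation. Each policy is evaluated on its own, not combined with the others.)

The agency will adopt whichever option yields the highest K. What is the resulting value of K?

2560

Policy A (T := -27, X − 29):
  X = 100 − 29 = 71
  M = 144
  T = -27
  K = 127 + 3·(-27) = 46
Policy B (T − 19):
  X = 100
  M = 144
  T = 86 + 6·100 + 144 (−19 from intervention) = 811
  K = 127 + 3·811 = 2560
Policy C (T := 190):
  X = 100
  M = 144
  T = 190
  K = 127 + 3·190 = 697
Comparing — Policy A: K=46, Policy B: K=2560, Policy C: K=697. Highest is 2560 (Policy B).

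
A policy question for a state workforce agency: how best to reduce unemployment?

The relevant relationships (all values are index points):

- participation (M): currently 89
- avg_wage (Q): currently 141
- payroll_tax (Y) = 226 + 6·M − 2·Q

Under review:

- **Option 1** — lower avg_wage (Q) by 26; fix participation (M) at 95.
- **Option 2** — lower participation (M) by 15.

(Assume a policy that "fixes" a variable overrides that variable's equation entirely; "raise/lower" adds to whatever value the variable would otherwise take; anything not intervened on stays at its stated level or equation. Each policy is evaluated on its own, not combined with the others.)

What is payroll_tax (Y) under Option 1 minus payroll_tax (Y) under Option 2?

178

Option 1 (Q − 26, M := 95):
  M = 95
  Q = 141 − 26 = 115
  Y = 226 + 6·95 − 2·115 = 566
Option 2 (M − 15):
  M = 89 − 15 = 74
  Q = 141
  Y = 226 + 6·74 − 2·141 = 388
Y: 566 − 388 = 178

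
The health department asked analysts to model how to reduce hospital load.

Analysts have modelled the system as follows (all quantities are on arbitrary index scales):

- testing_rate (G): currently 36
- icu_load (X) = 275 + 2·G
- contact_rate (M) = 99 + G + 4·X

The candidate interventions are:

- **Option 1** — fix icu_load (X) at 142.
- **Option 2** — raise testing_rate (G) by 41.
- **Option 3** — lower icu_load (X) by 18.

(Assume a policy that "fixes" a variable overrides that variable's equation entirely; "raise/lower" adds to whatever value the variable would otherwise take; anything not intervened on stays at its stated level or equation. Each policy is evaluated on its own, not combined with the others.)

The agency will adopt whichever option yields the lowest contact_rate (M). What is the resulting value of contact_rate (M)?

703

Option 1 (X := 142):
  G = 36
  X = 142
  M = 99 + 36 + 4·142 = 703
Option 2 (G + 41):
  G = 36 + 41 = 77
  X = 275 + 2·77 = 429
  M = 99 + 77 + 4·429 = 1892
Option 3 (X − 18):
  G = 36
  X = 275 + 2·36 (−18 from intervention) = 329
  M = 99 + 36 + 4·329 = 1451
Comparing — Option 1: M=703, Option 2: M=1892, Option 3: M=1451. Lowest is 703 (Option 1).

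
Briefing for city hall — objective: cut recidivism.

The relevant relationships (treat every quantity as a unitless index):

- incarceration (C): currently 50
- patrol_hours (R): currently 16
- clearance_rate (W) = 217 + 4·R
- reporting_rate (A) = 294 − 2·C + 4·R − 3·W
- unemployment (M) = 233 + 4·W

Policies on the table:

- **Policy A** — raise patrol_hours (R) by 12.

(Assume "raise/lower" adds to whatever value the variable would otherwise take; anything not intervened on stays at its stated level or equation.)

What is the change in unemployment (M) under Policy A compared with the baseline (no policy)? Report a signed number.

Baseline:
  R = 16
  W = 217 + 4·16 = 281
  M = 233 + 4·281 = 1357
Policy A (R + 12):
  R = 16 + 12 = 28
  W = 217 + 4·28 = 329
  M = 233 + 4·329 = 1549
Change in M: 1549 − 1357 = 192

192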